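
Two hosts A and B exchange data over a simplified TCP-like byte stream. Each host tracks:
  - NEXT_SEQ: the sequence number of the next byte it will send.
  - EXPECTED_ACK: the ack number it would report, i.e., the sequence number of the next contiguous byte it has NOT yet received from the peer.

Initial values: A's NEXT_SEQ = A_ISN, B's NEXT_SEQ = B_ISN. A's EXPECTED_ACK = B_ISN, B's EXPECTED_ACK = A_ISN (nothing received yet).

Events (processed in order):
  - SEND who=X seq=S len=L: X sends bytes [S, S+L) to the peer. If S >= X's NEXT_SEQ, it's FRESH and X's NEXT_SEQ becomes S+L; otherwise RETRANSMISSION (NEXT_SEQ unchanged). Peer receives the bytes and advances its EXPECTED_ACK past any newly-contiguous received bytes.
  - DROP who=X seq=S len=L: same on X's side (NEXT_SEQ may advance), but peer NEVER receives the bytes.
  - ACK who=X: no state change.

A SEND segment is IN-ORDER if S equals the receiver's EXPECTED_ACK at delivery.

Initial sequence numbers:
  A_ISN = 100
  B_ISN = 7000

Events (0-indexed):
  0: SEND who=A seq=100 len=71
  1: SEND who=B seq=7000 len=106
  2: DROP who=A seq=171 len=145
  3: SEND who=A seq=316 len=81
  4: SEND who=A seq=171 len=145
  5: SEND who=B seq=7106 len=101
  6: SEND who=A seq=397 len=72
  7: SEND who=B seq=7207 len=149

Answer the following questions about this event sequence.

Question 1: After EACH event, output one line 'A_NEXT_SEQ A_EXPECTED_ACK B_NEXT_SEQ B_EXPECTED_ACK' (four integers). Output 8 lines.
171 7000 7000 171
171 7106 7106 171
316 7106 7106 171
397 7106 7106 171
397 7106 7106 397
397 7207 7207 397
469 7207 7207 469
469 7356 7356 469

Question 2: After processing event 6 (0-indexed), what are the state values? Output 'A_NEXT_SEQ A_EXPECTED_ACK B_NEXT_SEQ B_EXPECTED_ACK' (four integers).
After event 0: A_seq=171 A_ack=7000 B_seq=7000 B_ack=171
After event 1: A_seq=171 A_ack=7106 B_seq=7106 B_ack=171
After event 2: A_seq=316 A_ack=7106 B_seq=7106 B_ack=171
After event 3: A_seq=397 A_ack=7106 B_seq=7106 B_ack=171
After event 4: A_seq=397 A_ack=7106 B_seq=7106 B_ack=397
After event 5: A_seq=397 A_ack=7207 B_seq=7207 B_ack=397
After event 6: A_seq=469 A_ack=7207 B_seq=7207 B_ack=469

469 7207 7207 469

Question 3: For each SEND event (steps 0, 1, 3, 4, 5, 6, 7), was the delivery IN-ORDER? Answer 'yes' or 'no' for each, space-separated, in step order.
Answer: yes yes no yes yes yes yes

Derivation:
Step 0: SEND seq=100 -> in-order
Step 1: SEND seq=7000 -> in-order
Step 3: SEND seq=316 -> out-of-order
Step 4: SEND seq=171 -> in-order
Step 5: SEND seq=7106 -> in-order
Step 6: SEND seq=397 -> in-order
Step 7: SEND seq=7207 -> in-order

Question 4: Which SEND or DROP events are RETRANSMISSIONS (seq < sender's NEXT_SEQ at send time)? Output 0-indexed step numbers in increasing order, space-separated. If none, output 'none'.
Answer: 4

Derivation:
Step 0: SEND seq=100 -> fresh
Step 1: SEND seq=7000 -> fresh
Step 2: DROP seq=171 -> fresh
Step 3: SEND seq=316 -> fresh
Step 4: SEND seq=171 -> retransmit
Step 5: SEND seq=7106 -> fresh
Step 6: SEND seq=397 -> fresh
Step 7: SEND seq=7207 -> fresh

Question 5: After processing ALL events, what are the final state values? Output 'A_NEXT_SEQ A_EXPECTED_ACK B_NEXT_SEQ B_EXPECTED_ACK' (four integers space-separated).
After event 0: A_seq=171 A_ack=7000 B_seq=7000 B_ack=171
After event 1: A_seq=171 A_ack=7106 B_seq=7106 B_ack=171
After event 2: A_seq=316 A_ack=7106 B_seq=7106 B_ack=171
After event 3: A_seq=397 A_ack=7106 B_seq=7106 B_ack=171
After event 4: A_seq=397 A_ack=7106 B_seq=7106 B_ack=397
After event 5: A_seq=397 A_ack=7207 B_seq=7207 B_ack=397
After event 6: A_seq=469 A_ack=7207 B_seq=7207 B_ack=469
After event 7: A_seq=469 A_ack=7356 B_seq=7356 B_ack=469

Answer: 469 7356 7356 469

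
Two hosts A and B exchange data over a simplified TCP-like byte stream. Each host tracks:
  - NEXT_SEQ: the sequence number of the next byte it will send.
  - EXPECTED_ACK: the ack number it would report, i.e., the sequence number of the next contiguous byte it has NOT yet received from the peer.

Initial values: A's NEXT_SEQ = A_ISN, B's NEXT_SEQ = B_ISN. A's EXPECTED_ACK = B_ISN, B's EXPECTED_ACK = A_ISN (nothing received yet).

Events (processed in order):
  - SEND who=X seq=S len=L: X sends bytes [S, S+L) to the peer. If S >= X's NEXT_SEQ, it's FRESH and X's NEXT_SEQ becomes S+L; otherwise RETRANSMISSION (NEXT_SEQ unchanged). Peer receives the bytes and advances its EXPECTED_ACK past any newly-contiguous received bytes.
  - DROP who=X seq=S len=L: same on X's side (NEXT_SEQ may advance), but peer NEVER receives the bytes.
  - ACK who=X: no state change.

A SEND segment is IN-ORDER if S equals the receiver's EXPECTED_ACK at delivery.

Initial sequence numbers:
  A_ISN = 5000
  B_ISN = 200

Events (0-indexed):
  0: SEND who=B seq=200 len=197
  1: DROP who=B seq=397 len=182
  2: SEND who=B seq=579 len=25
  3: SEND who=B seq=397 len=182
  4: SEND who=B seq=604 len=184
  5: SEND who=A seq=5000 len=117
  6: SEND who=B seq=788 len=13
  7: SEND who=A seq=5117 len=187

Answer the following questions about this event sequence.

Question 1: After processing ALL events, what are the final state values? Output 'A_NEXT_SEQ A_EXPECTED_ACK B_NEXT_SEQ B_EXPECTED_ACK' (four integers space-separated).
After event 0: A_seq=5000 A_ack=397 B_seq=397 B_ack=5000
After event 1: A_seq=5000 A_ack=397 B_seq=579 B_ack=5000
After event 2: A_seq=5000 A_ack=397 B_seq=604 B_ack=5000
After event 3: A_seq=5000 A_ack=604 B_seq=604 B_ack=5000
After event 4: A_seq=5000 A_ack=788 B_seq=788 B_ack=5000
After event 5: A_seq=5117 A_ack=788 B_seq=788 B_ack=5117
After event 6: A_seq=5117 A_ack=801 B_seq=801 B_ack=5117
After event 7: A_seq=5304 A_ack=801 B_seq=801 B_ack=5304

Answer: 5304 801 801 5304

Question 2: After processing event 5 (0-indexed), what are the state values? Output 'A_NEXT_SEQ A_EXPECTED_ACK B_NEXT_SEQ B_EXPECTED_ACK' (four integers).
After event 0: A_seq=5000 A_ack=397 B_seq=397 B_ack=5000
After event 1: A_seq=5000 A_ack=397 B_seq=579 B_ack=5000
After event 2: A_seq=5000 A_ack=397 B_seq=604 B_ack=5000
After event 3: A_seq=5000 A_ack=604 B_seq=604 B_ack=5000
After event 4: A_seq=5000 A_ack=788 B_seq=788 B_ack=5000
After event 5: A_seq=5117 A_ack=788 B_seq=788 B_ack=5117

5117 788 788 5117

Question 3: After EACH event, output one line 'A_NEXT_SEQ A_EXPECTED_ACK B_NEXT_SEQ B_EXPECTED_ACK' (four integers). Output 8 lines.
5000 397 397 5000
5000 397 579 5000
5000 397 604 5000
5000 604 604 5000
5000 788 788 5000
5117 788 788 5117
5117 801 801 5117
5304 801 801 5304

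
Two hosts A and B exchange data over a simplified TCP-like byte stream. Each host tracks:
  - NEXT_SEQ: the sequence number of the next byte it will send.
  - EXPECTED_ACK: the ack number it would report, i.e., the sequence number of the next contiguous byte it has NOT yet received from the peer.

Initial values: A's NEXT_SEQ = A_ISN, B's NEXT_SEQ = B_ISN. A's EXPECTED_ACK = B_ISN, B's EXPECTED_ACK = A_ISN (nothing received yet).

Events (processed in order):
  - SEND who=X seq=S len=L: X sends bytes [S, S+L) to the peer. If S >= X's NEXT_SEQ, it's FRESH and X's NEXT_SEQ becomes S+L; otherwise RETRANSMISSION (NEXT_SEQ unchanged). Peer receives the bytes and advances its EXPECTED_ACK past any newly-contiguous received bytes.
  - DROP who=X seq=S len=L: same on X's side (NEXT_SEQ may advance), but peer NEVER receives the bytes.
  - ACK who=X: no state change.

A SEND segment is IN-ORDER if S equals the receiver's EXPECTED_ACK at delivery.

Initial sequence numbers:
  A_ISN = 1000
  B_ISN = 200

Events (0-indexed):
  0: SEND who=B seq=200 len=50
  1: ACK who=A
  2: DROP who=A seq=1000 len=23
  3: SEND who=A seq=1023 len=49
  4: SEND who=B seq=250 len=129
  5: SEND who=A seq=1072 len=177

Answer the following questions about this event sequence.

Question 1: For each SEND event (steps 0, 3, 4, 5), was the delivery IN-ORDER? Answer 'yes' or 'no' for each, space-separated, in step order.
Answer: yes no yes no

Derivation:
Step 0: SEND seq=200 -> in-order
Step 3: SEND seq=1023 -> out-of-order
Step 4: SEND seq=250 -> in-order
Step 5: SEND seq=1072 -> out-of-order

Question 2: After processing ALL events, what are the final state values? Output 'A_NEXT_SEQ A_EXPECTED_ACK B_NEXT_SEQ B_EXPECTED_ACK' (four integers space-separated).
Answer: 1249 379 379 1000

Derivation:
After event 0: A_seq=1000 A_ack=250 B_seq=250 B_ack=1000
After event 1: A_seq=1000 A_ack=250 B_seq=250 B_ack=1000
After event 2: A_seq=1023 A_ack=250 B_seq=250 B_ack=1000
After event 3: A_seq=1072 A_ack=250 B_seq=250 B_ack=1000
After event 4: A_seq=1072 A_ack=379 B_seq=379 B_ack=1000
After event 5: A_seq=1249 A_ack=379 B_seq=379 B_ack=1000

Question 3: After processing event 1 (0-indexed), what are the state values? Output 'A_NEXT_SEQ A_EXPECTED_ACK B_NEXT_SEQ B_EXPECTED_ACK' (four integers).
After event 0: A_seq=1000 A_ack=250 B_seq=250 B_ack=1000
After event 1: A_seq=1000 A_ack=250 B_seq=250 B_ack=1000

1000 250 250 1000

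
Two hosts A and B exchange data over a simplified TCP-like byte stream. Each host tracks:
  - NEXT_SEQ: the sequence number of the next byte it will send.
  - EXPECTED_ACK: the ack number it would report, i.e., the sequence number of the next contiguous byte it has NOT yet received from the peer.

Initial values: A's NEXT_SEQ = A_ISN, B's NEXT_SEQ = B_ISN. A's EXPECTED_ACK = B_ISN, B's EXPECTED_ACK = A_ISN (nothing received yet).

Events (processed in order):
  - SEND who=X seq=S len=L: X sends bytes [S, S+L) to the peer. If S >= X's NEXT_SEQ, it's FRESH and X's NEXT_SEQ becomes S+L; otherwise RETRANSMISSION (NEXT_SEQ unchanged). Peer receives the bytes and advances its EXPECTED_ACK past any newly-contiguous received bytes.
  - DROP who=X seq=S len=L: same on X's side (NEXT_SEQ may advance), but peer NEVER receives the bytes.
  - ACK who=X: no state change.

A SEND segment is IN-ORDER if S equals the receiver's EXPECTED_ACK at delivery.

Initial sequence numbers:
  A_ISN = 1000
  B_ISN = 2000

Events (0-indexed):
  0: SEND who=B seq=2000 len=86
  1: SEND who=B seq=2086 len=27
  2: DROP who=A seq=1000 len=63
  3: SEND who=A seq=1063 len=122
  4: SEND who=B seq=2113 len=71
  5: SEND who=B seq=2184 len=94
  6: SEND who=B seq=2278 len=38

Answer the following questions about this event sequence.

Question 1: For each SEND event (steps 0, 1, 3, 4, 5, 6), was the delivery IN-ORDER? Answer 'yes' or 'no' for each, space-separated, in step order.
Step 0: SEND seq=2000 -> in-order
Step 1: SEND seq=2086 -> in-order
Step 3: SEND seq=1063 -> out-of-order
Step 4: SEND seq=2113 -> in-order
Step 5: SEND seq=2184 -> in-order
Step 6: SEND seq=2278 -> in-order

Answer: yes yes no yes yes yes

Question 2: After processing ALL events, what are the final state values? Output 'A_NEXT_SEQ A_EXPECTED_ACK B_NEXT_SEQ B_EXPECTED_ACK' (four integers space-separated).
After event 0: A_seq=1000 A_ack=2086 B_seq=2086 B_ack=1000
After event 1: A_seq=1000 A_ack=2113 B_seq=2113 B_ack=1000
After event 2: A_seq=1063 A_ack=2113 B_seq=2113 B_ack=1000
After event 3: A_seq=1185 A_ack=2113 B_seq=2113 B_ack=1000
After event 4: A_seq=1185 A_ack=2184 B_seq=2184 B_ack=1000
After event 5: A_seq=1185 A_ack=2278 B_seq=2278 B_ack=1000
After event 6: A_seq=1185 A_ack=2316 B_seq=2316 B_ack=1000

Answer: 1185 2316 2316 1000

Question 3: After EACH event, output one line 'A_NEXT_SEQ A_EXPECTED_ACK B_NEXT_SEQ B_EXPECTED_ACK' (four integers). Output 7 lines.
1000 2086 2086 1000
1000 2113 2113 1000
1063 2113 2113 1000
1185 2113 2113 1000
1185 2184 2184 1000
1185 2278 2278 1000
1185 2316 2316 1000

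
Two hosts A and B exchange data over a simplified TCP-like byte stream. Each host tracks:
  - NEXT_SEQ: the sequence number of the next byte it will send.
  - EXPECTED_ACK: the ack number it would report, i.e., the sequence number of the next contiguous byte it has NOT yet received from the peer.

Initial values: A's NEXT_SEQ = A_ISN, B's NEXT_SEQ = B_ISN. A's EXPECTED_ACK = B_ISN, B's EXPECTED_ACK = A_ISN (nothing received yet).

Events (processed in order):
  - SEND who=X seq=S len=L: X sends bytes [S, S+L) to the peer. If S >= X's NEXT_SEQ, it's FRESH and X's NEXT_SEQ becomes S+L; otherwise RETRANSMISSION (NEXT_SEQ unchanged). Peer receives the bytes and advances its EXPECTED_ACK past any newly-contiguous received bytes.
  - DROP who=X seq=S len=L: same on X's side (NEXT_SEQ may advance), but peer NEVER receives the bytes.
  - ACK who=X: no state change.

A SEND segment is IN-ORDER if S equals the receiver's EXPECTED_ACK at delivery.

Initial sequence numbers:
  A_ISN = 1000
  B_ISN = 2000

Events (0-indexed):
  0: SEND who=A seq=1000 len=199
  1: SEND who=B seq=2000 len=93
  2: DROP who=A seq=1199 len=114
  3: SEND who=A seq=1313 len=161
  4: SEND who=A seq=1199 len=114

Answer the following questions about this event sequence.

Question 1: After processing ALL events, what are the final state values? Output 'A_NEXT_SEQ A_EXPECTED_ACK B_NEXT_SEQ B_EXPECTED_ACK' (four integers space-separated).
Answer: 1474 2093 2093 1474

Derivation:
After event 0: A_seq=1199 A_ack=2000 B_seq=2000 B_ack=1199
After event 1: A_seq=1199 A_ack=2093 B_seq=2093 B_ack=1199
After event 2: A_seq=1313 A_ack=2093 B_seq=2093 B_ack=1199
After event 3: A_seq=1474 A_ack=2093 B_seq=2093 B_ack=1199
After event 4: A_seq=1474 A_ack=2093 B_seq=2093 B_ack=1474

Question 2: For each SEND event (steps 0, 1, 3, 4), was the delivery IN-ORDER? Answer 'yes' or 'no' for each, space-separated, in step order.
Answer: yes yes no yes

Derivation:
Step 0: SEND seq=1000 -> in-order
Step 1: SEND seq=2000 -> in-order
Step 3: SEND seq=1313 -> out-of-order
Step 4: SEND seq=1199 -> in-order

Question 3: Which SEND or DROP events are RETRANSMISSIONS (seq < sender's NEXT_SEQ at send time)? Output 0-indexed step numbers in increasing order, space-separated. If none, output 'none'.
Step 0: SEND seq=1000 -> fresh
Step 1: SEND seq=2000 -> fresh
Step 2: DROP seq=1199 -> fresh
Step 3: SEND seq=1313 -> fresh
Step 4: SEND seq=1199 -> retransmit

Answer: 4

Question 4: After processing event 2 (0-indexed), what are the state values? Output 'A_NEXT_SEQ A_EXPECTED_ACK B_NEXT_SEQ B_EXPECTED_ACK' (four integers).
After event 0: A_seq=1199 A_ack=2000 B_seq=2000 B_ack=1199
After event 1: A_seq=1199 A_ack=2093 B_seq=2093 B_ack=1199
After event 2: A_seq=1313 A_ack=2093 B_seq=2093 B_ack=1199

1313 2093 2093 1199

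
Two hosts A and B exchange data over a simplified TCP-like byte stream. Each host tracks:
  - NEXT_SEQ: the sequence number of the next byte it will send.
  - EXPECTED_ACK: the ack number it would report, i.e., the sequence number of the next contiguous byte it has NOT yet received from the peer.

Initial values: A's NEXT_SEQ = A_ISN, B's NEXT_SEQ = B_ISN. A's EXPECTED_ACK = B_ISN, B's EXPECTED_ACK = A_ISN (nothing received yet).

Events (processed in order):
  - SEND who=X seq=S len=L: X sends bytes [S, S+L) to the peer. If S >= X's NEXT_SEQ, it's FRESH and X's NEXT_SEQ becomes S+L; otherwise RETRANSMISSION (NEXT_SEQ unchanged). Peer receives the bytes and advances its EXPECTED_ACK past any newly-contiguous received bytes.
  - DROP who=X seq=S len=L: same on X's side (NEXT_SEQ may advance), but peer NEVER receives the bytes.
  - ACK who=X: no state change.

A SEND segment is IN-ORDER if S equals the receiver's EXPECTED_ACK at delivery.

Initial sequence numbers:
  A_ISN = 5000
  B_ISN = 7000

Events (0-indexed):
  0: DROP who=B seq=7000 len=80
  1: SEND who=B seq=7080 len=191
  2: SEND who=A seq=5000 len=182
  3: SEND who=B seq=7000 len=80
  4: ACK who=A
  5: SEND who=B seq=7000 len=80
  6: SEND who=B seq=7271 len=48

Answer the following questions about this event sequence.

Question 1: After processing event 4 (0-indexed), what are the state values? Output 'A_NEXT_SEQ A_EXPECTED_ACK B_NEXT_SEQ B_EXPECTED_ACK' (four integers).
After event 0: A_seq=5000 A_ack=7000 B_seq=7080 B_ack=5000
After event 1: A_seq=5000 A_ack=7000 B_seq=7271 B_ack=5000
After event 2: A_seq=5182 A_ack=7000 B_seq=7271 B_ack=5182
After event 3: A_seq=5182 A_ack=7271 B_seq=7271 B_ack=5182
After event 4: A_seq=5182 A_ack=7271 B_seq=7271 B_ack=5182

5182 7271 7271 5182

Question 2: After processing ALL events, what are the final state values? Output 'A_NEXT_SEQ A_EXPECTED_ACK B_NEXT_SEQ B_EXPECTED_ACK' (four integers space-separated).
After event 0: A_seq=5000 A_ack=7000 B_seq=7080 B_ack=5000
After event 1: A_seq=5000 A_ack=7000 B_seq=7271 B_ack=5000
After event 2: A_seq=5182 A_ack=7000 B_seq=7271 B_ack=5182
After event 3: A_seq=5182 A_ack=7271 B_seq=7271 B_ack=5182
After event 4: A_seq=5182 A_ack=7271 B_seq=7271 B_ack=5182
After event 5: A_seq=5182 A_ack=7271 B_seq=7271 B_ack=5182
After event 6: A_seq=5182 A_ack=7319 B_seq=7319 B_ack=5182

Answer: 5182 7319 7319 5182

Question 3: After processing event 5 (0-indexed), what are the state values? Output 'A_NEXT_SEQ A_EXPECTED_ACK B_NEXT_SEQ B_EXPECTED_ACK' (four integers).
After event 0: A_seq=5000 A_ack=7000 B_seq=7080 B_ack=5000
After event 1: A_seq=5000 A_ack=7000 B_seq=7271 B_ack=5000
After event 2: A_seq=5182 A_ack=7000 B_seq=7271 B_ack=5182
After event 3: A_seq=5182 A_ack=7271 B_seq=7271 B_ack=5182
After event 4: A_seq=5182 A_ack=7271 B_seq=7271 B_ack=5182
After event 5: A_seq=5182 A_ack=7271 B_seq=7271 B_ack=5182

5182 7271 7271 5182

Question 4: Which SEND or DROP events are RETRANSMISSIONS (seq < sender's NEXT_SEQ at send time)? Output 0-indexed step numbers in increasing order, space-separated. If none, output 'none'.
Answer: 3 5

Derivation:
Step 0: DROP seq=7000 -> fresh
Step 1: SEND seq=7080 -> fresh
Step 2: SEND seq=5000 -> fresh
Step 3: SEND seq=7000 -> retransmit
Step 5: SEND seq=7000 -> retransmit
Step 6: SEND seq=7271 -> fresh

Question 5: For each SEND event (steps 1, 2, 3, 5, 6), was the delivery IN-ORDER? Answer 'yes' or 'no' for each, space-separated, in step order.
Answer: no yes yes no yes

Derivation:
Step 1: SEND seq=7080 -> out-of-order
Step 2: SEND seq=5000 -> in-order
Step 3: SEND seq=7000 -> in-order
Step 5: SEND seq=7000 -> out-of-order
Step 6: SEND seq=7271 -> in-order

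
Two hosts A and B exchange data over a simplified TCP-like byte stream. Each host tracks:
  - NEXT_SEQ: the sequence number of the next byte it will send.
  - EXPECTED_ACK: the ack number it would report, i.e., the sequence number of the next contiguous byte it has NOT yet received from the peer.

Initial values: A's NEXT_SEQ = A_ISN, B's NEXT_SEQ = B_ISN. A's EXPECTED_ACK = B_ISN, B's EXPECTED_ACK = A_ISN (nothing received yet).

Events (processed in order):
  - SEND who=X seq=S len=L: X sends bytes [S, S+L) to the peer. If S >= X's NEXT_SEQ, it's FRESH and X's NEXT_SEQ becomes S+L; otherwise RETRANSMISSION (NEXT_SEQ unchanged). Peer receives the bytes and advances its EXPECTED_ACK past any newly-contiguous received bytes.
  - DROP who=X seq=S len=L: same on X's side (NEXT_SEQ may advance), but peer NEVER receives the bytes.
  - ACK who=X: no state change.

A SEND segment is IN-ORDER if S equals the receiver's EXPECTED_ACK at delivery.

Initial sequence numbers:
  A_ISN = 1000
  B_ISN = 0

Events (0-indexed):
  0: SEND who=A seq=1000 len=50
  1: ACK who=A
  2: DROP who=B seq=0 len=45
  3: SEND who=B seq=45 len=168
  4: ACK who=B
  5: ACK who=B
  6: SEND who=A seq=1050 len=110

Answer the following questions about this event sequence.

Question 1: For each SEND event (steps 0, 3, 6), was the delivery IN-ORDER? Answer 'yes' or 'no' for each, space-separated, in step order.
Step 0: SEND seq=1000 -> in-order
Step 3: SEND seq=45 -> out-of-order
Step 6: SEND seq=1050 -> in-order

Answer: yes no yes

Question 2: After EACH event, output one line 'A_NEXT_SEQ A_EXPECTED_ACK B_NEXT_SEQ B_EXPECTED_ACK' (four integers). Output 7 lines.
1050 0 0 1050
1050 0 0 1050
1050 0 45 1050
1050 0 213 1050
1050 0 213 1050
1050 0 213 1050
1160 0 213 1160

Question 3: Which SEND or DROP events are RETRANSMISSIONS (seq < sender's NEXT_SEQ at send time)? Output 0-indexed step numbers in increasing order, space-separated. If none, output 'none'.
Answer: none

Derivation:
Step 0: SEND seq=1000 -> fresh
Step 2: DROP seq=0 -> fresh
Step 3: SEND seq=45 -> fresh
Step 6: SEND seq=1050 -> fresh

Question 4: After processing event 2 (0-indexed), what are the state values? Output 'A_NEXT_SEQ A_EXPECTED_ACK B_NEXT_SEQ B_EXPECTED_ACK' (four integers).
After event 0: A_seq=1050 A_ack=0 B_seq=0 B_ack=1050
After event 1: A_seq=1050 A_ack=0 B_seq=0 B_ack=1050
After event 2: A_seq=1050 A_ack=0 B_seq=45 B_ack=1050

1050 0 45 1050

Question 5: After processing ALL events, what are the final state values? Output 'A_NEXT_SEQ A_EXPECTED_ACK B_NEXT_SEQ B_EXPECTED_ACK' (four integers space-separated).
Answer: 1160 0 213 1160

Derivation:
After event 0: A_seq=1050 A_ack=0 B_seq=0 B_ack=1050
After event 1: A_seq=1050 A_ack=0 B_seq=0 B_ack=1050
After event 2: A_seq=1050 A_ack=0 B_seq=45 B_ack=1050
After event 3: A_seq=1050 A_ack=0 B_seq=213 B_ack=1050
After event 4: A_seq=1050 A_ack=0 B_seq=213 B_ack=1050
After event 5: A_seq=1050 A_ack=0 B_seq=213 B_ack=1050
After event 6: A_seq=1160 A_ack=0 B_seq=213 B_ack=1160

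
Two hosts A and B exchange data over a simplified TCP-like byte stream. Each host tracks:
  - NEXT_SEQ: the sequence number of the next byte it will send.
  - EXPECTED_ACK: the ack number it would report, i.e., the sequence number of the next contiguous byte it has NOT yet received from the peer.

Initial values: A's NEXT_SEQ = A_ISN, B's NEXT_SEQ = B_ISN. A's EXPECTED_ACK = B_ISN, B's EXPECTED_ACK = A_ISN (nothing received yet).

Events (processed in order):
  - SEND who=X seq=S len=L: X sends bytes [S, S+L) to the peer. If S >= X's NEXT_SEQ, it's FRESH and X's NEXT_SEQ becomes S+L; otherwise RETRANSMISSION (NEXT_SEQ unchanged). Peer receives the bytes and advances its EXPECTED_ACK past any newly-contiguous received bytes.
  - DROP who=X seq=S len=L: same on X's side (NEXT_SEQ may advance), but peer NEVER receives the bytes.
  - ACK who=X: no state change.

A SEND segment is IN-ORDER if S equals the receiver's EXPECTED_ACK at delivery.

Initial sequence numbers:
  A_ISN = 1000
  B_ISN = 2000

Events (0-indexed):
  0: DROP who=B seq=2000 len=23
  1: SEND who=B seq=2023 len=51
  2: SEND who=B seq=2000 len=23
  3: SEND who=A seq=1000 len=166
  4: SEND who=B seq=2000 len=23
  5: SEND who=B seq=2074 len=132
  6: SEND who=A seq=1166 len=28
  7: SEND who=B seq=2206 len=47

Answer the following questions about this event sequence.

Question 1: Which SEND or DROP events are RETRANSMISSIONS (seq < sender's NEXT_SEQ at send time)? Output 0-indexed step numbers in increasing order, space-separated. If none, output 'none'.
Step 0: DROP seq=2000 -> fresh
Step 1: SEND seq=2023 -> fresh
Step 2: SEND seq=2000 -> retransmit
Step 3: SEND seq=1000 -> fresh
Step 4: SEND seq=2000 -> retransmit
Step 5: SEND seq=2074 -> fresh
Step 6: SEND seq=1166 -> fresh
Step 7: SEND seq=2206 -> fresh

Answer: 2 4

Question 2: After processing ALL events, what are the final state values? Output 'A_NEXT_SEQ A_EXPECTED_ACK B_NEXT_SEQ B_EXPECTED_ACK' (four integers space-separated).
Answer: 1194 2253 2253 1194

Derivation:
After event 0: A_seq=1000 A_ack=2000 B_seq=2023 B_ack=1000
After event 1: A_seq=1000 A_ack=2000 B_seq=2074 B_ack=1000
After event 2: A_seq=1000 A_ack=2074 B_seq=2074 B_ack=1000
After event 3: A_seq=1166 A_ack=2074 B_seq=2074 B_ack=1166
After event 4: A_seq=1166 A_ack=2074 B_seq=2074 B_ack=1166
After event 5: A_seq=1166 A_ack=2206 B_seq=2206 B_ack=1166
After event 6: A_seq=1194 A_ack=2206 B_seq=2206 B_ack=1194
After event 7: A_seq=1194 A_ack=2253 B_seq=2253 B_ack=1194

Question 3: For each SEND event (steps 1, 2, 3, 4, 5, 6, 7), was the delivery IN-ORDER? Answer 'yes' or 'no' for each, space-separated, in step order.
Step 1: SEND seq=2023 -> out-of-order
Step 2: SEND seq=2000 -> in-order
Step 3: SEND seq=1000 -> in-order
Step 4: SEND seq=2000 -> out-of-order
Step 5: SEND seq=2074 -> in-order
Step 6: SEND seq=1166 -> in-order
Step 7: SEND seq=2206 -> in-order

Answer: no yes yes no yes yes yes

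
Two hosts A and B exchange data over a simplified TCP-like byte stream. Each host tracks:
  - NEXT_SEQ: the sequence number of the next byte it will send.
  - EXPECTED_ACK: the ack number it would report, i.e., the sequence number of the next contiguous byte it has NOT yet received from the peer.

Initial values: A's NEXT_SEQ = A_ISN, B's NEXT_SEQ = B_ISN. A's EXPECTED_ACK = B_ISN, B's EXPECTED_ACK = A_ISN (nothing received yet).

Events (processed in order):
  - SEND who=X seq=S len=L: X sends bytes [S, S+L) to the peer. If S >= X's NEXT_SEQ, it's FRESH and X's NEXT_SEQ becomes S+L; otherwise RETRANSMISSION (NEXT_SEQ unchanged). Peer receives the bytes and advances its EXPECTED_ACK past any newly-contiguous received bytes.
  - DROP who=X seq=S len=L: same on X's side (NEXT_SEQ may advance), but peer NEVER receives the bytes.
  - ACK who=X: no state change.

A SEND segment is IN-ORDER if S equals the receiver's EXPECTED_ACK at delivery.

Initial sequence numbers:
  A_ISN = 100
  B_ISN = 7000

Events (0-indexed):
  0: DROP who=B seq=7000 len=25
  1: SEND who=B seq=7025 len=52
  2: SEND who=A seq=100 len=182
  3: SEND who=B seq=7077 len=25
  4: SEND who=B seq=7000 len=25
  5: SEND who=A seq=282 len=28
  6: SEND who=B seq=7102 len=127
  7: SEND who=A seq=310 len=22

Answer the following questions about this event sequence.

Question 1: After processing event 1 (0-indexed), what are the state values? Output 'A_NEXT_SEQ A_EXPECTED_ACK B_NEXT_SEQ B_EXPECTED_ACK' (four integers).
After event 0: A_seq=100 A_ack=7000 B_seq=7025 B_ack=100
After event 1: A_seq=100 A_ack=7000 B_seq=7077 B_ack=100

100 7000 7077 100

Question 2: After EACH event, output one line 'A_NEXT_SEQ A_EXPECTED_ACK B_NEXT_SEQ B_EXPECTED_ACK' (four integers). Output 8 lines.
100 7000 7025 100
100 7000 7077 100
282 7000 7077 282
282 7000 7102 282
282 7102 7102 282
310 7102 7102 310
310 7229 7229 310
332 7229 7229 332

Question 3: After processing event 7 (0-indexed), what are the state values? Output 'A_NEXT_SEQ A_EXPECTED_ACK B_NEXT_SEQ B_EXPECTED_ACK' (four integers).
After event 0: A_seq=100 A_ack=7000 B_seq=7025 B_ack=100
After event 1: A_seq=100 A_ack=7000 B_seq=7077 B_ack=100
After event 2: A_seq=282 A_ack=7000 B_seq=7077 B_ack=282
After event 3: A_seq=282 A_ack=7000 B_seq=7102 B_ack=282
After event 4: A_seq=282 A_ack=7102 B_seq=7102 B_ack=282
After event 5: A_seq=310 A_ack=7102 B_seq=7102 B_ack=310
After event 6: A_seq=310 A_ack=7229 B_seq=7229 B_ack=310
After event 7: A_seq=332 A_ack=7229 B_seq=7229 B_ack=332

332 7229 7229 332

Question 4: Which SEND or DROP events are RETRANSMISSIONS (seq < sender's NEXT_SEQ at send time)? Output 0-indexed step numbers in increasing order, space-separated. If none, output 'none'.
Step 0: DROP seq=7000 -> fresh
Step 1: SEND seq=7025 -> fresh
Step 2: SEND seq=100 -> fresh
Step 3: SEND seq=7077 -> fresh
Step 4: SEND seq=7000 -> retransmit
Step 5: SEND seq=282 -> fresh
Step 6: SEND seq=7102 -> fresh
Step 7: SEND seq=310 -> fresh

Answer: 4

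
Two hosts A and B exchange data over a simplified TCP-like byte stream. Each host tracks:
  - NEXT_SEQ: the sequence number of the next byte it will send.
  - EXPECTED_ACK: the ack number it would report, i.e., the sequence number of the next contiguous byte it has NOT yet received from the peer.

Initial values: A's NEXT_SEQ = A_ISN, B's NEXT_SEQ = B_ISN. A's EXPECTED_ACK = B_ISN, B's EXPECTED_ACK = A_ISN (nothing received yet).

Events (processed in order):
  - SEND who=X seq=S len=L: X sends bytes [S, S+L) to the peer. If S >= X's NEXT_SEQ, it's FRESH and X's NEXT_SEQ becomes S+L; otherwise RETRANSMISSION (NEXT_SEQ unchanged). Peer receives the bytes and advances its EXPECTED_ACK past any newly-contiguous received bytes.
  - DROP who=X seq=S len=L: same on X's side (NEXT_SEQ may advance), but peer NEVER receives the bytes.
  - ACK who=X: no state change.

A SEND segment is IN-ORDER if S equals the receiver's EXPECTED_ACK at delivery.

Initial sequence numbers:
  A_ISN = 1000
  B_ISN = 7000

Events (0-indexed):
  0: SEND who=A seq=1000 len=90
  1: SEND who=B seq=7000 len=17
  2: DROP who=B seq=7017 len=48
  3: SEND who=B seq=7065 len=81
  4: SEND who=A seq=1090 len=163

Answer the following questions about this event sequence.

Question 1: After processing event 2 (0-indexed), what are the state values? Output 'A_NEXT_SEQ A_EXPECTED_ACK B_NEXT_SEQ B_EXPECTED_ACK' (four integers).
After event 0: A_seq=1090 A_ack=7000 B_seq=7000 B_ack=1090
After event 1: A_seq=1090 A_ack=7017 B_seq=7017 B_ack=1090
After event 2: A_seq=1090 A_ack=7017 B_seq=7065 B_ack=1090

1090 7017 7065 1090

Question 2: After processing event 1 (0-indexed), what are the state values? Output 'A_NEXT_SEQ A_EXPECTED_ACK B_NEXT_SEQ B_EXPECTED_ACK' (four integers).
After event 0: A_seq=1090 A_ack=7000 B_seq=7000 B_ack=1090
After event 1: A_seq=1090 A_ack=7017 B_seq=7017 B_ack=1090

1090 7017 7017 1090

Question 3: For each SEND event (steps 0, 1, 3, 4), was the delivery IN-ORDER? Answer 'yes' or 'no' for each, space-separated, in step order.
Step 0: SEND seq=1000 -> in-order
Step 1: SEND seq=7000 -> in-order
Step 3: SEND seq=7065 -> out-of-order
Step 4: SEND seq=1090 -> in-order

Answer: yes yes no yes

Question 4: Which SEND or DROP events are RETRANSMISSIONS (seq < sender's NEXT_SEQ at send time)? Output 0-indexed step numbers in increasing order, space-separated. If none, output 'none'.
Answer: none

Derivation:
Step 0: SEND seq=1000 -> fresh
Step 1: SEND seq=7000 -> fresh
Step 2: DROP seq=7017 -> fresh
Step 3: SEND seq=7065 -> fresh
Step 4: SEND seq=1090 -> fresh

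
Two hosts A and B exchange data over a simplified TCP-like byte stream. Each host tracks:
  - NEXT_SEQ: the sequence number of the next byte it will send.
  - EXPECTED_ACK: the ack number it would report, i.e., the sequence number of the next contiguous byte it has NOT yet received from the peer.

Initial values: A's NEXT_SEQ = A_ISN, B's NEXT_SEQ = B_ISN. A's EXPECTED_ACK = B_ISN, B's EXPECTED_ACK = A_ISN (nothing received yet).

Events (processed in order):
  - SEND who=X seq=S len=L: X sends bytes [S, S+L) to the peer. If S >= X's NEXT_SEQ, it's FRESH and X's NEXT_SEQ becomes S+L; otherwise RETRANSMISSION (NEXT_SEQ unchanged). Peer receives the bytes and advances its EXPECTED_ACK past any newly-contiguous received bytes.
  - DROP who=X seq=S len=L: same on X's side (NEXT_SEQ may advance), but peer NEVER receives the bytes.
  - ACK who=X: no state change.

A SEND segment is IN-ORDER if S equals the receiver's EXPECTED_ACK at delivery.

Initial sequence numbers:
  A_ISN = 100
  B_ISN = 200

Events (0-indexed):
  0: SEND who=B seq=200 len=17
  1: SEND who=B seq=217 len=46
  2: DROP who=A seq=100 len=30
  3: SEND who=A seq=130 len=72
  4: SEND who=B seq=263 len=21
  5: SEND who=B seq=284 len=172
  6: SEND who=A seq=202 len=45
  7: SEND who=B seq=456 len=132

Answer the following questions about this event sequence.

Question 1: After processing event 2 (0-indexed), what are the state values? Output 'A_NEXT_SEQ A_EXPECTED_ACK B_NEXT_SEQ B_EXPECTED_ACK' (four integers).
After event 0: A_seq=100 A_ack=217 B_seq=217 B_ack=100
After event 1: A_seq=100 A_ack=263 B_seq=263 B_ack=100
After event 2: A_seq=130 A_ack=263 B_seq=263 B_ack=100

130 263 263 100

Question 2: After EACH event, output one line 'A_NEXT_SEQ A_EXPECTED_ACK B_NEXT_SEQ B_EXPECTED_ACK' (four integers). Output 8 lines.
100 217 217 100
100 263 263 100
130 263 263 100
202 263 263 100
202 284 284 100
202 456 456 100
247 456 456 100
247 588 588 100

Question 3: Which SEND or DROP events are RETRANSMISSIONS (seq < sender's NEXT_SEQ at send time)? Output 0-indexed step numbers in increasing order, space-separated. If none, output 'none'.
Answer: none

Derivation:
Step 0: SEND seq=200 -> fresh
Step 1: SEND seq=217 -> fresh
Step 2: DROP seq=100 -> fresh
Step 3: SEND seq=130 -> fresh
Step 4: SEND seq=263 -> fresh
Step 5: SEND seq=284 -> fresh
Step 6: SEND seq=202 -> fresh
Step 7: SEND seq=456 -> fresh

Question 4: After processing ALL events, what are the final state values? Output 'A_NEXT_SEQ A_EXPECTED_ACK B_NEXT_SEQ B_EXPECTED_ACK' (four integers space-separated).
Answer: 247 588 588 100

Derivation:
After event 0: A_seq=100 A_ack=217 B_seq=217 B_ack=100
After event 1: A_seq=100 A_ack=263 B_seq=263 B_ack=100
After event 2: A_seq=130 A_ack=263 B_seq=263 B_ack=100
After event 3: A_seq=202 A_ack=263 B_seq=263 B_ack=100
After event 4: A_seq=202 A_ack=284 B_seq=284 B_ack=100
After event 5: A_seq=202 A_ack=456 B_seq=456 B_ack=100
After event 6: A_seq=247 A_ack=456 B_seq=456 B_ack=100
After event 7: A_seq=247 A_ack=588 B_seq=588 B_ack=100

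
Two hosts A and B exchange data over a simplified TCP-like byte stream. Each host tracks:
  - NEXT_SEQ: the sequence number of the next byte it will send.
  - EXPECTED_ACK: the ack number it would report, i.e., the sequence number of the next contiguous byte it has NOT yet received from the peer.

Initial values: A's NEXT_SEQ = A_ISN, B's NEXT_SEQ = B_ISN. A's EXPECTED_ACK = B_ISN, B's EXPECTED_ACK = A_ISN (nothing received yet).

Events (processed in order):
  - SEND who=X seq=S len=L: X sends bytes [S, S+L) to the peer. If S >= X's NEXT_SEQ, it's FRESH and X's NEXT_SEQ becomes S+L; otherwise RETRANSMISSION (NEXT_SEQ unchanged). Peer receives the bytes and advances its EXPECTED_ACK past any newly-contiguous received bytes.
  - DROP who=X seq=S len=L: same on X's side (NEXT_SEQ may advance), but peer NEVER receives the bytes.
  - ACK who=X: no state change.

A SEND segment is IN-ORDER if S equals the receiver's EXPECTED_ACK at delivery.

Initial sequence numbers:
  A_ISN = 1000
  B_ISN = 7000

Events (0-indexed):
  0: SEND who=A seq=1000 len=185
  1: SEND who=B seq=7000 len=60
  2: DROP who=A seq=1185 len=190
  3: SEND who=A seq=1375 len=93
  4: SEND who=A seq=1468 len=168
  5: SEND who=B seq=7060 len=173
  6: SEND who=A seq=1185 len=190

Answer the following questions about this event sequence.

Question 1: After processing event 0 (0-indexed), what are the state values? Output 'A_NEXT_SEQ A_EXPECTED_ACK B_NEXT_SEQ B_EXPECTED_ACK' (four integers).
After event 0: A_seq=1185 A_ack=7000 B_seq=7000 B_ack=1185

1185 7000 7000 1185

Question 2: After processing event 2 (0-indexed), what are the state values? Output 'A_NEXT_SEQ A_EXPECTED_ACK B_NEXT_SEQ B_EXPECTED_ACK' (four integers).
After event 0: A_seq=1185 A_ack=7000 B_seq=7000 B_ack=1185
After event 1: A_seq=1185 A_ack=7060 B_seq=7060 B_ack=1185
After event 2: A_seq=1375 A_ack=7060 B_seq=7060 B_ack=1185

1375 7060 7060 1185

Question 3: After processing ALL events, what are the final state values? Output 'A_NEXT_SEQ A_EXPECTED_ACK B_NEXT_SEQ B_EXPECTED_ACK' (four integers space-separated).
After event 0: A_seq=1185 A_ack=7000 B_seq=7000 B_ack=1185
After event 1: A_seq=1185 A_ack=7060 B_seq=7060 B_ack=1185
After event 2: A_seq=1375 A_ack=7060 B_seq=7060 B_ack=1185
After event 3: A_seq=1468 A_ack=7060 B_seq=7060 B_ack=1185
After event 4: A_seq=1636 A_ack=7060 B_seq=7060 B_ack=1185
After event 5: A_seq=1636 A_ack=7233 B_seq=7233 B_ack=1185
After event 6: A_seq=1636 A_ack=7233 B_seq=7233 B_ack=1636

Answer: 1636 7233 7233 1636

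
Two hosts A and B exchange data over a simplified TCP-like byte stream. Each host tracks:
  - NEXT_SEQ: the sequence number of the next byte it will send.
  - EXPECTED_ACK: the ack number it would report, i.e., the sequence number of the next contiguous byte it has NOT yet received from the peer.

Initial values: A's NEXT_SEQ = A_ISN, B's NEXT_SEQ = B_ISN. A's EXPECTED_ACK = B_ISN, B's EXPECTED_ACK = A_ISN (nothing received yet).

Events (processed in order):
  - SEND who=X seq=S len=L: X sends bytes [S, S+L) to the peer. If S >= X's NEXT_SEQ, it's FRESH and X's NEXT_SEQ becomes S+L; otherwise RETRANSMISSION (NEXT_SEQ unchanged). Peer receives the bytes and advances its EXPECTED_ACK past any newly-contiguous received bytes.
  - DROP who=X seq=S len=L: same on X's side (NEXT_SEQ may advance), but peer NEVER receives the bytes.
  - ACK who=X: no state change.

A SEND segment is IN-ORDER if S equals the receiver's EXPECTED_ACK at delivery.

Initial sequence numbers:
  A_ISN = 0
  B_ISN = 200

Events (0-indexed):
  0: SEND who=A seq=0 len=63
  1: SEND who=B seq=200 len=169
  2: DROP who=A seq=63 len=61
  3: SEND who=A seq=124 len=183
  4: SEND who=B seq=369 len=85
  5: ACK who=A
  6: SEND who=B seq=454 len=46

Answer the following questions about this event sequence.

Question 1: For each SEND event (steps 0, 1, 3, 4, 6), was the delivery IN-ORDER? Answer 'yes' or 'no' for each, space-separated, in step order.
Answer: yes yes no yes yes

Derivation:
Step 0: SEND seq=0 -> in-order
Step 1: SEND seq=200 -> in-order
Step 3: SEND seq=124 -> out-of-order
Step 4: SEND seq=369 -> in-order
Step 6: SEND seq=454 -> in-order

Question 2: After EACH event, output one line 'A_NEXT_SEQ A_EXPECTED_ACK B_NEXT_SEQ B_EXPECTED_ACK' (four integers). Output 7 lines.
63 200 200 63
63 369 369 63
124 369 369 63
307 369 369 63
307 454 454 63
307 454 454 63
307 500 500 63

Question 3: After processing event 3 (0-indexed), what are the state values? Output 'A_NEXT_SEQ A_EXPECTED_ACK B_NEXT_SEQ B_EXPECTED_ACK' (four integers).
After event 0: A_seq=63 A_ack=200 B_seq=200 B_ack=63
After event 1: A_seq=63 A_ack=369 B_seq=369 B_ack=63
After event 2: A_seq=124 A_ack=369 B_seq=369 B_ack=63
After event 3: A_seq=307 A_ack=369 B_seq=369 B_ack=63

307 369 369 63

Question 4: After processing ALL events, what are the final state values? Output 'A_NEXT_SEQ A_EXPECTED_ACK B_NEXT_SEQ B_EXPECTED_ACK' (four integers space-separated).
Answer: 307 500 500 63

Derivation:
After event 0: A_seq=63 A_ack=200 B_seq=200 B_ack=63
After event 1: A_seq=63 A_ack=369 B_seq=369 B_ack=63
After event 2: A_seq=124 A_ack=369 B_seq=369 B_ack=63
After event 3: A_seq=307 A_ack=369 B_seq=369 B_ack=63
After event 4: A_seq=307 A_ack=454 B_seq=454 B_ack=63
After event 5: A_seq=307 A_ack=454 B_seq=454 B_ack=63
After event 6: A_seq=307 A_ack=500 B_seq=500 B_ack=63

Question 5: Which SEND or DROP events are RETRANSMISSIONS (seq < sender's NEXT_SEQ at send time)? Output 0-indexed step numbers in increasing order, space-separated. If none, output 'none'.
Answer: none

Derivation:
Step 0: SEND seq=0 -> fresh
Step 1: SEND seq=200 -> fresh
Step 2: DROP seq=63 -> fresh
Step 3: SEND seq=124 -> fresh
Step 4: SEND seq=369 -> fresh
Step 6: SEND seq=454 -> fresh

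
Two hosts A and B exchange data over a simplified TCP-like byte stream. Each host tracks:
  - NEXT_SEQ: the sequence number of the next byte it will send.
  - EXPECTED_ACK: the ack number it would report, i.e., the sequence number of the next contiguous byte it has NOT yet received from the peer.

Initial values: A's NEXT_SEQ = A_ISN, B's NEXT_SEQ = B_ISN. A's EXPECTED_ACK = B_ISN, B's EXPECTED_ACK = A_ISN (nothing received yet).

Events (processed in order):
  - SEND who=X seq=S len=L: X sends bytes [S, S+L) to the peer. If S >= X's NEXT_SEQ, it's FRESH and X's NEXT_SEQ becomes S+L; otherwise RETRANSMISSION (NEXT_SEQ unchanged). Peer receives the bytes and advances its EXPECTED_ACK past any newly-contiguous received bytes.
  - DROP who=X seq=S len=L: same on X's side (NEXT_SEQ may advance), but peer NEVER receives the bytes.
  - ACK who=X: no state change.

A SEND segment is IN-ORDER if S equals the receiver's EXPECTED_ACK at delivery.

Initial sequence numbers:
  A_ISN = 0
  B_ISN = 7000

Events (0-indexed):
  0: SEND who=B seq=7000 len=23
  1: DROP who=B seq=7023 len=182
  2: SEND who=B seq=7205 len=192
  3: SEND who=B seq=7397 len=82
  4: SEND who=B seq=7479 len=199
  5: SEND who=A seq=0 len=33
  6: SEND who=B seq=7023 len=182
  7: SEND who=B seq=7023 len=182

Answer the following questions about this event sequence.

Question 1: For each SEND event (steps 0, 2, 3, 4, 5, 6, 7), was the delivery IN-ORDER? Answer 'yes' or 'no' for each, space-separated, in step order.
Step 0: SEND seq=7000 -> in-order
Step 2: SEND seq=7205 -> out-of-order
Step 3: SEND seq=7397 -> out-of-order
Step 4: SEND seq=7479 -> out-of-order
Step 5: SEND seq=0 -> in-order
Step 6: SEND seq=7023 -> in-order
Step 7: SEND seq=7023 -> out-of-order

Answer: yes no no no yes yes no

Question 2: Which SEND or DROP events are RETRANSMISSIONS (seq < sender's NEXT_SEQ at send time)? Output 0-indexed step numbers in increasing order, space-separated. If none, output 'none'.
Step 0: SEND seq=7000 -> fresh
Step 1: DROP seq=7023 -> fresh
Step 2: SEND seq=7205 -> fresh
Step 3: SEND seq=7397 -> fresh
Step 4: SEND seq=7479 -> fresh
Step 5: SEND seq=0 -> fresh
Step 6: SEND seq=7023 -> retransmit
Step 7: SEND seq=7023 -> retransmit

Answer: 6 7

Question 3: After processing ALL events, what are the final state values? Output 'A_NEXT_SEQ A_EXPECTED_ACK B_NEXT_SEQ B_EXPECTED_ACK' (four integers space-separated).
Answer: 33 7678 7678 33

Derivation:
After event 0: A_seq=0 A_ack=7023 B_seq=7023 B_ack=0
After event 1: A_seq=0 A_ack=7023 B_seq=7205 B_ack=0
After event 2: A_seq=0 A_ack=7023 B_seq=7397 B_ack=0
After event 3: A_seq=0 A_ack=7023 B_seq=7479 B_ack=0
After event 4: A_seq=0 A_ack=7023 B_seq=7678 B_ack=0
After event 5: A_seq=33 A_ack=7023 B_seq=7678 B_ack=33
After event 6: A_seq=33 A_ack=7678 B_seq=7678 B_ack=33
After event 7: A_seq=33 A_ack=7678 B_seq=7678 B_ack=33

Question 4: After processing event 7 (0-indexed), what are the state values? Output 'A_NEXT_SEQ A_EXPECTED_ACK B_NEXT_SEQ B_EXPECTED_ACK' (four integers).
After event 0: A_seq=0 A_ack=7023 B_seq=7023 B_ack=0
After event 1: A_seq=0 A_ack=7023 B_seq=7205 B_ack=0
After event 2: A_seq=0 A_ack=7023 B_seq=7397 B_ack=0
After event 3: A_seq=0 A_ack=7023 B_seq=7479 B_ack=0
After event 4: A_seq=0 A_ack=7023 B_seq=7678 B_ack=0
After event 5: A_seq=33 A_ack=7023 B_seq=7678 B_ack=33
After event 6: A_seq=33 A_ack=7678 B_seq=7678 B_ack=33
After event 7: A_seq=33 A_ack=7678 B_seq=7678 B_ack=33

33 7678 7678 33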